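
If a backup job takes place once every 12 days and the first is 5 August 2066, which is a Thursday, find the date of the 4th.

The 4th occurrence is 3 intervals after the first: 3 × 12 = 36 days after 5 August 2066.
August has 31 days — 26 days to the end of August leaves 10.
10 days into September → 10 September 2066.

10 September 2066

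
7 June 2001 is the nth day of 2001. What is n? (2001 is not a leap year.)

158

Days in months before June: 31 + 28 + 31 + 30 + 31 = 151.
Plus 7 days into June → day 158.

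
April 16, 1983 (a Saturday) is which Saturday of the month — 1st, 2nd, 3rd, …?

3rd

Day 16 falls in week ⌈16/7⌉ of the month.
Days 1–7 hold the 1st Saturday, 8–14 the 2nd, 15–21 the 3rd, 22–28 the 4th, 29–31 the 5th.
16 is in the range for the 3rd.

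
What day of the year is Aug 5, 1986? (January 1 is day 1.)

217

Days in months before Aug: 31 + 28 + 31 + 30 + 31 + 30 + 31 = 212.
Plus 5 days into Aug → day 217.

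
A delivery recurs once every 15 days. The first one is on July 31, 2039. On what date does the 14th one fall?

The 14th occurrence is 13 intervals after the first: 13 × 15 = 195 days after July 31, 2039.
July has 31 days — 0 days to the end of July leaves 195.
August has 31 days (164 left).
September has 30 days (134 left).
October has 31 days (103 left).
November has 30 days (73 left).
December has 31 days (42 left).
January has 31 days (11 left).
11 days into February → February 11, 2040.

February 11, 2040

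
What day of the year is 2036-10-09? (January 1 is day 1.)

Days in months before October: 31 + 29 + 31 + 30 + 31 + 30 + 31 + 31 + 30 = 274.
Plus 9 days into October → day 283.

283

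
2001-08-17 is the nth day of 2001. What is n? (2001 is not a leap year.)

Days in months before August: 31 + 28 + 31 + 30 + 31 + 30 + 31 = 212.
Plus 17 days into August → day 229.

229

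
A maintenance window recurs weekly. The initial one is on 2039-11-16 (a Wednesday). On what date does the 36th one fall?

The 36th occurrence is 35 intervals after the first: 35 × 7 = 245 days after 2039-11-16.
November has 30 days — 14 days to the end of November leaves 231.
December has 31 days (200 left).
January has 31 days (169 left).
February has 29 days (140 left).
March has 31 days (109 left).
April has 30 days (79 left).
May has 31 days (48 left).
June has 30 days (18 left).
18 days into July → 2040-07-18.

2040-07-18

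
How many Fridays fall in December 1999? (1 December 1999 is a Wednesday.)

5

1 December 1999 is a Wednesday; the first Friday on or after it is 3 December 1999 (2 days later).
From 3 December 1999 to 31 December 1999 is 31 − 3 = 28 days.
28 ÷ 7 = 4 full weeks with remainder 0, so 4 more Fridays after the first → 5.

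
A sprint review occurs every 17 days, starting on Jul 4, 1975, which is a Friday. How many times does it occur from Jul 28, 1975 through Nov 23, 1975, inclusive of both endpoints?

Occurrences land 17·i days after Jul 4, 1975 for i = 0, 1, 2, …
Jul 28, 1975 is 24 days after the start; 24 ÷ 17 = 1 remainder 7; since the remainder is 7, round up to i = 2. First occurrence in the window: #3 on Aug 7, 1975 (2×17 = 34 days in).
Nov 23, 1975 is 142 days after the start; 142 ÷ 17 = 8 remainder 6. Last occurrence in the window: #9 on Nov 17, 1975.
Occurrences #3 through #9: 7 in total.

7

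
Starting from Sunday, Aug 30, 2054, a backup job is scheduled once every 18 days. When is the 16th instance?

May 27, 2055

The 16th occurrence is 15 intervals after the first: 15 × 18 = 270 days after Aug 30, 2054.
Aug has 31 days — 1 day to the end of Aug leaves 269.
Sep has 30 days (239 left).
Oct has 31 days (208 left).
Nov has 30 days (178 left).
Dec has 31 days (147 left).
Jan has 31 days (116 left).
Feb has 28 days (88 left).
Mar has 31 days (57 left).
Apr has 30 days (27 left).
27 days into May → May 27, 2055.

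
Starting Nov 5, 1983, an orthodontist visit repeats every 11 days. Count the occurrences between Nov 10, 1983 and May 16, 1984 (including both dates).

17

Occurrences land 11·i days after Nov 5, 1983 for i = 0, 1, 2, …
Nov 10, 1983 is 5 days after the start; 5 ÷ 11 = 0 remainder 5; since the remainder is 5, round up to i = 1. First occurrence in the window: #2 on Nov 16, 1983 (1×11 = 11 days in).
May 16, 1984 is 193 days after the start; 193 ÷ 11 = 17 remainder 6. Last occurrence in the window: #18 on May 10, 1984.
Occurrences #2 through #18: 17 in total.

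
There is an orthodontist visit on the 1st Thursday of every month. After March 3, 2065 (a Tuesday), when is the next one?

March 2065 starts on a Sunday, so its 1st Thursday is March 5, 2065 (4 days in).
March 5, 2065 is after March 3, 2065, so that is the next one.

March 5, 2065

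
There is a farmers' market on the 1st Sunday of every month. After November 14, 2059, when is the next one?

November 2059 starts on a Saturday, so its 1st Sunday is November 2, 2059 (1 day in).
That is not after November 14, 2059, so look at December 2059.
December 2059 starts on a Monday, so its 1st Sunday is December 7, 2059 (6 days in).

December 7, 2059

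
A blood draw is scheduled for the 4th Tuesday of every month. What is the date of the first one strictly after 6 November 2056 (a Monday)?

November 2056 starts on a Wednesday; its first Tuesday is the 7th, so the 4th Tuesday is the 28th — 28 November 2056.
28 November 2056 is after 6 November 2056, so that is the next one.

28 November 2056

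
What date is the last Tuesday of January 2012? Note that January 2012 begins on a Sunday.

31 January 2012

January 2012 begins on a Sunday, so the first Tuesday is January 3 (2 days later).
January 2012 has 31 days. Adding weeks: 3, 10, 17, 24, 31 — the last one ≤ 31 is the 31st.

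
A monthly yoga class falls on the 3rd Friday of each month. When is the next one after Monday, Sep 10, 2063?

Sep 21, 2063

Sep 2063 starts on a Saturday; its first Friday is the 7th, so the 3rd Friday is the 21st — Sep 21, 2063.
Sep 21, 2063 is after Sep 10, 2063, so that is the next one.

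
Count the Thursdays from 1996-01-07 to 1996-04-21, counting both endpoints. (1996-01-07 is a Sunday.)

1996-01-07 is a Sunday; the first Thursday on or after it is 1996-01-11 (4 days later).
From 1996-01-11 to 1996-04-21: 20 + 29 + 31 + 21 = 101 days (rest of January, February, March, April).
101 ÷ 7 = 14 full weeks with remainder 3, so 14 more Thursdays after the first → 15.

15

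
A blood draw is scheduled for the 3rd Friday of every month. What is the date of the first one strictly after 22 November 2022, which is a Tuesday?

16 December 2022

November 2022 starts on a Tuesday; its first Friday is the 4th, so the 3rd Friday is the 18th — 18 November 2022.
That is not after 22 November 2022, so look at December 2022.
December 2022 starts on a Thursday; its first Friday is the 2nd, so the 3rd Friday is the 16th — 16 December 2022.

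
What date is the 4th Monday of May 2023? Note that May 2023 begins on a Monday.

2023-05-22

May 2023 begins on a Monday, so the first Monday is May 1.
The 4th Monday is 3 weeks later: 1 + 21 = 22.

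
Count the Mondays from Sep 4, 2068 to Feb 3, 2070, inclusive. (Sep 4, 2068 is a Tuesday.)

Sep 4, 2068 is a Tuesday; the first Monday on or after it is Sep 10, 2068 (6 days later).
From Sep 10, 2068 to Feb 3, 2070: 112 + 365 + 34 = 511 days (rest of 2068, 2069, to Feb 3, 2070 in 2070).
511 ÷ 7 = 73 full weeks with remainder 0, so 73 more Mondays after the first → 74.

74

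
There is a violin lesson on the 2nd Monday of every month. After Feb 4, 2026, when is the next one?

Feb 9, 2026

Feb 2026 starts on a Sunday; its first Monday is the 2nd, so the 2nd Monday is the 9th — Feb 9, 2026.
Feb 9, 2026 is after Feb 4, 2026, so that is the next one.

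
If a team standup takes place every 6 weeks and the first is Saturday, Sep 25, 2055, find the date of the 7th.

Jun 3, 2056

The 7th occurrence is 6 intervals after the first: 6 × 42 = 252 days after Sep 25, 2055.
Sep has 30 days — 5 days to the end of Sep leaves 247.
Oct has 31 days (216 left).
Nov has 30 days (186 left).
Dec has 31 days (155 left).
Jan has 31 days (124 left).
Feb has 29 days (95 left).
Mar has 31 days (64 left).
Apr has 30 days (34 left).
May has 31 days (3 left).
3 days into Jun → Jun 3, 2056.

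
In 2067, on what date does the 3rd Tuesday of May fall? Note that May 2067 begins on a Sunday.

May 2067 begins on a Sunday, so the first Tuesday is May 3 (2 days later).
The 3rd Tuesday is 2 weeks later: 3 + 14 = 17.

17 May 2067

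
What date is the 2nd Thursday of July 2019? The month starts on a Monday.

11 July 2019

July 2019 begins on a Monday, so the first Thursday is July 4 (3 days later).
The 2nd Thursday is 1 weeks later: 4 + 7 = 11.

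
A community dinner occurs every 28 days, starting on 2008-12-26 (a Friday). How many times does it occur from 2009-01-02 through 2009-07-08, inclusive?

Occurrences land 28·i days after 2008-12-26 for i = 0, 1, 2, …
2009-01-02 is 7 days after the start; 7 ÷ 28 = 0 remainder 7; since the remainder is 7, round up to i = 1. First occurrence in the window: #2 on 2009-01-23 (1×28 = 28 days in).
2009-07-08 is 194 days after the start; 194 ÷ 28 = 6 remainder 26. Last occurrence in the window: #7 on 2009-06-12.
Occurrences #2 through #7: 6 in total.

6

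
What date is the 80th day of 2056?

20 March 2056

January has 31 days (80 − 31 = 49 remain).
February has 29 days (49 − 29 = 20 remain).
20 into March → March 20.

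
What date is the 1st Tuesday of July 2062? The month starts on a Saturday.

July 4, 2062

July 2062 begins on a Saturday, so the first Tuesday is July 4 (3 days later).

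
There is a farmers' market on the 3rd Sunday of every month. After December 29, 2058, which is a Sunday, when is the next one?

December 2058 starts on a Sunday; its first Sunday is the 1st, so the 3rd Sunday is the 15th — December 15, 2058.
That is not after December 29, 2058, so look at January 2059.
January 2059 starts on a Wednesday; its first Sunday is the 5th, so the 3rd Sunday is the 19th — January 19, 2059.

January 19, 2059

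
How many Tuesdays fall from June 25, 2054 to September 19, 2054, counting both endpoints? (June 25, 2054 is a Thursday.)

June 25, 2054 is a Thursday; the first Tuesday on or after it is June 30, 2054 (5 days later).
From June 30, 2054 to September 19, 2054: 0 + 31 + 31 + 19 = 81 days (rest of June, July, August, September).
81 ÷ 7 = 11 full weeks with remainder 4, so 11 more Tuesdays after the first → 12.

12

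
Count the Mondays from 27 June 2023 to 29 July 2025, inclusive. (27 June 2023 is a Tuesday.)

27 June 2023 is a Tuesday; the first Monday on or after it is 3 July 2023 (6 days later).
From 3 July 2023 to 29 July 2025: 181 + 366 + 210 = 757 days (rest of 2023, 2024, to 29 July 2025 in 2025).
757 ÷ 7 = 108 full weeks with remainder 1, so 108 more Mondays after the first → 109.

109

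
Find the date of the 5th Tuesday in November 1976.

30 November 1976

November 1976 begins on a Monday, so the first Tuesday is November 2 (1 day later).
The 5th Tuesday is 4 weeks later: 2 + 28 = 30.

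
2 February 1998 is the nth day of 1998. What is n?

Days in months before February: 31 = 31.
Plus 2 days into February → day 33.

33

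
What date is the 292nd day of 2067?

January has 31 days (292 − 31 = 261 remain).
February has 28 days (261 − 28 = 233 remain).
March has 31 days (233 − 31 = 202 remain).
April has 30 days (202 − 30 = 172 remain).
May has 31 days (172 − 31 = 141 remain).
June has 30 days (141 − 30 = 111 remain).
July has 31 days (111 − 31 = 80 remain).
August has 31 days (80 − 31 = 49 remain).
September has 30 days (49 − 30 = 19 remain).
19 into October → October 19.

2067-10-19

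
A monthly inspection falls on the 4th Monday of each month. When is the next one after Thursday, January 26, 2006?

February 27, 2006

January 2006 starts on a Sunday; its first Monday is the 2nd, so the 4th Monday is the 23rd — January 23, 2006.
That is not after January 26, 2006, so look at February 2006.
February 2006 starts on a Wednesday; its first Monday is the 6th, so the 4th Monday is the 27th — February 27, 2006.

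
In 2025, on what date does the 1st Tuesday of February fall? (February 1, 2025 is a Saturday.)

2025-02-04

February 2025 begins on a Saturday, so the first Tuesday is February 4 (3 days later).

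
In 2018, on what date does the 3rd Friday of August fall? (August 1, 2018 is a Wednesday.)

August 17, 2018

August 2018 begins on a Wednesday, so the first Friday is August 3 (2 days later).
The 3rd Friday is 2 weeks later: 3 + 14 = 17.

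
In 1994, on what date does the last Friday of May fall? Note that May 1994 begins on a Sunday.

May 1994 begins on a Sunday, so the first Friday is May 6 (5 days later).
May 1994 has 31 days. Adding weeks: 6, 13, 20, 27 — the last one ≤ 31 is the 27th.

27 May 1994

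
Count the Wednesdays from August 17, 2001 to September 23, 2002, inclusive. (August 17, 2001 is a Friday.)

August 17, 2001 is a Friday; the first Wednesday on or after it is August 22, 2001 (5 days later).
From August 22, 2001 to September 23, 2002: 131 + 266 = 397 days (rest of 2001, to September 23, 2002 in 2002).
397 ÷ 7 = 56 full weeks with remainder 5, so 56 more Wednesdays after the first → 57.

57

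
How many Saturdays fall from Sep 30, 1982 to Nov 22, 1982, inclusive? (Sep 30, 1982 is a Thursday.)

8

Sep 30, 1982 is a Thursday; the first Saturday on or after it is Oct 2, 1982 (2 days later).
From Oct 2, 1982 to Nov 22, 1982: 29 + 22 = 51 days (rest of Oct, Nov).
51 ÷ 7 = 7 full weeks with remainder 2, so 7 more Saturdays after the first → 8.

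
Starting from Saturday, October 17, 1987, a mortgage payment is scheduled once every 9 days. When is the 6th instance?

The 6th occurrence is 5 intervals after the first: 5 × 9 = 45 days after October 17, 1987.
October has 31 days — 14 days to the end of October leaves 31.
November has 30 days (1 left).
1 day into December → December 1, 1987.

December 1, 1987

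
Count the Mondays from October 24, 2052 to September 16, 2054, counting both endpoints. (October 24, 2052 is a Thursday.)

October 24, 2052 is a Thursday; the first Monday on or after it is October 28, 2052 (4 days later).
From October 28, 2052 to September 16, 2054: 64 + 365 + 259 = 688 days (rest of 2052, 2053, to September 16, 2054 in 2054).
688 ÷ 7 = 98 full weeks with remainder 2, so 98 more Mondays after the first → 99.

99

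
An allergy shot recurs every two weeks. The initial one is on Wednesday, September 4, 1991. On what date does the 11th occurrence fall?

January 22, 1992

The 11th occurrence is 10 intervals after the first: 10 × 14 = 140 days after September 4, 1991.
September has 30 days — 26 days to the end of September leaves 114.
October has 31 days (83 left).
November has 30 days (53 left).
December has 31 days (22 left).
22 days into January → January 22, 1992.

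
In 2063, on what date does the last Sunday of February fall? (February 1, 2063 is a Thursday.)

February 2063 begins on a Thursday, so the first Sunday is February 4 (3 days later).
February 2063 has 28 days. Adding weeks: 4, 11, 18, 25 — the last one ≤ 28 is the 25th.

February 25, 2063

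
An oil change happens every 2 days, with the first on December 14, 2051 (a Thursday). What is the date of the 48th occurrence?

The 48th occurrence is 47 intervals after the first: 47 × 2 = 94 days after December 14, 2051.
December has 31 days — 17 days to the end of December leaves 77.
January has 31 days (46 left).
February has 29 days (17 left).
17 days into March → March 17, 2052.

March 17, 2052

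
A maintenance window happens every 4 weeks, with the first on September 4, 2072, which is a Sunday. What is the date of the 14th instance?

The 14th occurrence is 13 intervals after the first: 13 × 28 = 364 days after September 4, 2072.
September has 30 days — 26 days to the end of September leaves 338.
October has 31 days (307 left).
November has 30 days (277 left).
December has 31 days (246 left).
January has 31 days (215 left).
February has 28 days (187 left).
March has 31 days (156 left).
April has 30 days (126 left).
May has 31 days (95 left).
June has 30 days (65 left).
July has 31 days (34 left).
August has 31 days (3 left).
3 days into September → September 3, 2073.

September 3, 2073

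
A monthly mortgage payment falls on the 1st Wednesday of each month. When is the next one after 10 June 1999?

7 July 1999

June 1999 starts on a Tuesday, so its 1st Wednesday is 2 June 1999 (1 day in).
That is not after 10 June 1999, so look at July 1999.
July 1999 starts on a Thursday, so its 1st Wednesday is 7 July 1999 (6 days in).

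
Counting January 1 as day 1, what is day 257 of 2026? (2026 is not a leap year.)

September 14, 2026

January has 31 days (257 − 31 = 226 remain).
February has 28 days (226 − 28 = 198 remain).
March has 31 days (198 − 31 = 167 remain).
April has 30 days (167 − 30 = 137 remain).
May has 31 days (137 − 31 = 106 remain).
June has 30 days (106 − 30 = 76 remain).
July has 31 days (76 − 31 = 45 remain).
August has 31 days (45 − 31 = 14 remain).
14 into September → September 14.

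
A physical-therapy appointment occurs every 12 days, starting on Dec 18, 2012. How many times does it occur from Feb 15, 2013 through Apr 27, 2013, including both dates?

6

Occurrences land 12·i days after Dec 18, 2012 for i = 0, 1, 2, …
Feb 15, 2013 is 59 days after the start; 59 ÷ 12 = 4 remainder 11; since the remainder is 11, round up to i = 5. First occurrence in the window: #6 on Feb 16, 2013 (5×12 = 60 days in).
Apr 27, 2013 is 130 days after the start; 130 ÷ 12 = 10 remainder 10. Last occurrence in the window: #11 on Apr 17, 2013.
Occurrences #6 through #11: 6 in total.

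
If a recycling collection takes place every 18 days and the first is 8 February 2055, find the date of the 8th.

The 8th occurrence is 7 intervals after the first: 7 × 18 = 126 days after 8 February 2055.
February has 28 days — 20 days to the end of February leaves 106.
March has 31 days (75 left).
April has 30 days (45 left).
May has 31 days (14 left).
14 days into June → 14 June 2055.

14 June 2055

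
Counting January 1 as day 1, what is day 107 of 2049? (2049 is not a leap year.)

Jan has 31 days (107 − 31 = 76 remain).
Feb has 28 days (76 − 28 = 48 remain).
Mar has 31 days (48 − 31 = 17 remain).
17 into Apr → Apr 17.

Apr 17, 2049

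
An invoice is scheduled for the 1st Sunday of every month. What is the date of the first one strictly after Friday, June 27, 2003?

June 2003 starts on a Sunday, so its 1st Sunday is June 1, 2003.
That is not after June 27, 2003, so look at July 2003.
July 2003 starts on a Tuesday, so its 1st Sunday is July 6, 2003 (5 days in).

July 6, 2003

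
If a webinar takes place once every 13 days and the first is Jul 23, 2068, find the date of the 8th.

The 8th occurrence is 7 intervals after the first: 7 × 13 = 91 days after Jul 23, 2068.
Jul has 31 days — 8 days to the end of Jul leaves 83.
Aug has 31 days (52 left).
Sep has 30 days (22 left).
22 days into Oct → Oct 22, 2068.

Oct 22, 2068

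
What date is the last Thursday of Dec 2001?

Dec 27, 2001

Dec 2001 begins on a Saturday, so the first Thursday is Dec 6 (5 days later).
Dec 2001 has 31 days. Adding weeks: 6, 13, 20, 27 — the last one ≤ 31 is the 27th.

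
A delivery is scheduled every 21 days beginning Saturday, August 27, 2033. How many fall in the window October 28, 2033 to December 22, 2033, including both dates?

Occurrences land 21·i days after August 27, 2033 for i = 0, 1, 2, …
October 28, 2033 is 62 days after the start; 62 ÷ 21 = 2 remainder 20; since the remainder is 20, round up to i = 3. First occurrence in the window: #4 on October 29, 2033 (3×21 = 63 days in).
December 22, 2033 is 117 days after the start; 117 ÷ 21 = 5 remainder 12. Last occurrence in the window: #6 on December 10, 2033.
Occurrences #4 through #6: 3 in total.

3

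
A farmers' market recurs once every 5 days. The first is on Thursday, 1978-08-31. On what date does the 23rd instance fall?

The 23rd occurrence is 22 intervals after the first: 22 × 5 = 110 days after 1978-08-31.
August has 31 days — 0 days to the end of August leaves 110.
September has 30 days (80 left).
October has 31 days (49 left).
November has 30 days (19 left).
19 days into December → 1978-12-19.

1978-12-19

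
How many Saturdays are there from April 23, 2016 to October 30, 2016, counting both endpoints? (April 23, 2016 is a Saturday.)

April 23, 2016 is a Saturday; the first Saturday on or after it is April 23, 2016.
From April 23, 2016 to October 30, 2016: 7 + 31 + 30 + 31 + 31 + 30 + 30 = 190 days (rest of April, May, June, July, August, September, October).
190 ÷ 7 = 27 full weeks with remainder 1, so 27 more Saturdays after the first → 28.

28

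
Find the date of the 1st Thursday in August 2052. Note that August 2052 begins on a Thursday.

2052-08-01

August 2052 begins on a Thursday, so the first Thursday is August 1.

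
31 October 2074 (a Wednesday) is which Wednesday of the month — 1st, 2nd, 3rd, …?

5th

Day 31 falls in week ⌈31/7⌉ of the month.
Days 1–7 hold the 1st Wednesday, 8–14 the 2nd, 15–21 the 3rd, 22–28 the 4th, 29–31 the 5th.
31 is in the range for the 5th.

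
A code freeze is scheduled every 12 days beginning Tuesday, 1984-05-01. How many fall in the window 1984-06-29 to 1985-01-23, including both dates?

18

Occurrences land 12·i days after 1984-05-01 for i = 0, 1, 2, …
1984-06-29 is 59 days after the start; 59 ÷ 12 = 4 remainder 11; since the remainder is 11, round up to i = 5. First occurrence in the window: #6 on 1984-06-30 (5×12 = 60 days in).
1985-01-23 is 267 days after the start; 267 ÷ 12 = 22 remainder 3. Last occurrence in the window: #23 on 1985-01-20.
Occurrences #6 through #23: 18 in total.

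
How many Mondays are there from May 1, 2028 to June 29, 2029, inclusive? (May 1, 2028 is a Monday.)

61

May 1, 2028 is a Monday; the first Monday on or after it is May 1, 2028.
From May 1, 2028 to June 29, 2029: 244 + 180 = 424 days (rest of 2028, to June 29, 2029 in 2029).
424 ÷ 7 = 60 full weeks with remainder 4, so 60 more Mondays after the first → 61.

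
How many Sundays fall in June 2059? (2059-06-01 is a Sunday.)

2059-06-01 is a Sunday; the first Sunday on or after it is 2059-06-01.
From 2059-06-01 to 2059-06-30 is 30 − 1 = 29 days.
29 ÷ 7 = 4 full weeks with remainder 1, so 4 more Sundays after the first → 5.

5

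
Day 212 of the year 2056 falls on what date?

July 30, 2056

January has 31 days (212 − 31 = 181 remain).
February has 29 days (181 − 29 = 152 remain).
March has 31 days (152 − 31 = 121 remain).
April has 30 days (121 − 30 = 91 remain).
May has 31 days (91 − 31 = 60 remain).
June has 30 days (60 − 30 = 30 remain).
30 into July → July 30.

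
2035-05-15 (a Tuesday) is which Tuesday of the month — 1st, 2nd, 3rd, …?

3rd

Day 15 falls in week ⌈15/7⌉ of the month.
Days 1–7 hold the 1st Tuesday, 8–14 the 2nd, 15–21 the 3rd, 22–28 the 4th, 29–31 the 5th.
15 is in the range for the 3rd.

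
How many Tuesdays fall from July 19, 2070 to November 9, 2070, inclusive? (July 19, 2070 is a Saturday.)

July 19, 2070 is a Saturday; the first Tuesday on or after it is July 22, 2070 (3 days later).
From July 22, 2070 to November 9, 2070: 9 + 31 + 30 + 31 + 9 = 110 days (rest of July, August, September, October, November).
110 ÷ 7 = 15 full weeks with remainder 5, so 15 more Tuesdays after the first → 16.

16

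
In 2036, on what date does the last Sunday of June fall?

The first Sunday of June 2036 is June 1.
June 2036 has 30 days. Adding weeks: 1, 8, 15, 22, 29 — the last one ≤ 30 is the 29th.

June 29, 2036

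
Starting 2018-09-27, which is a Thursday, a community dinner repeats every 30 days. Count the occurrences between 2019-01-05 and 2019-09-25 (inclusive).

9

Occurrences land 30·i days after 2018-09-27 for i = 0, 1, 2, …
2019-01-05 is 100 days after the start; 100 ÷ 30 = 3 remainder 10; since the remainder is 10, round up to i = 4. First occurrence in the window: #5 on 2019-01-25 (4×30 = 120 days in).
2019-09-25 is 363 days after the start; 363 ÷ 30 = 12 remainder 3. Last occurrence in the window: #13 on 2019-09-22.
Occurrences #5 through #13: 9 in total.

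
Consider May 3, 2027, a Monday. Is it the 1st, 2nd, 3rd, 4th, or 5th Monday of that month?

Day 3 falls in week ⌈3/7⌉ of the month.
Days 1–7 hold the 1st Monday, 8–14 the 2nd, 15–21 the 3rd, 22–28 the 4th, 29–31 the 5th.
3 is in the range for the 1st.

1st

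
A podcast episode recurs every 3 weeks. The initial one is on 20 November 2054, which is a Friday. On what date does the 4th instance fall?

22 January 2055

The 4th occurrence is 3 intervals after the first: 3 × 21 = 63 days after 20 November 2054.
November has 30 days — 10 days to the end of November leaves 53.
December has 31 days (22 left).
22 days into January → 22 January 2055.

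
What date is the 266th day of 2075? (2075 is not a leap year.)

Jan has 31 days (266 − 31 = 235 remain).
Feb has 28 days (235 − 28 = 207 remain).
Mar has 31 days (207 − 31 = 176 remain).
Apr has 30 days (176 − 30 = 146 remain).
May has 31 days (146 − 31 = 115 remain).
Jun has 30 days (115 − 30 = 85 remain).
Jul has 31 days (85 − 31 = 54 remain).
Aug has 31 days (54 − 31 = 23 remain).
23 into Sep → Sep 23.

Sep 23, 2075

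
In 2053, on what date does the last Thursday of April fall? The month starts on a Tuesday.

2053-04-24

April 2053 begins on a Tuesday, so the first Thursday is April 3 (2 days later).
April 2053 has 30 days. Adding weeks: 3, 10, 17, 24 — the last one ≤ 30 is the 24th.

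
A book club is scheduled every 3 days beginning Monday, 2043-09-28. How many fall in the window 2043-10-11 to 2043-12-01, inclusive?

Occurrences land 3·i days after 2043-09-28 for i = 0, 1, 2, …
2043-10-11 is 13 days after the start; 13 ÷ 3 = 4 remainder 1; since the remainder is 1, round up to i = 5. First occurrence in the window: #6 on 2043-10-13 (5×3 = 15 days in).
2043-12-01 is 64 days after the start; 64 ÷ 3 = 21 remainder 1. Last occurrence in the window: #22 on 2043-11-30.
Occurrences #6 through #22: 17 in total.

17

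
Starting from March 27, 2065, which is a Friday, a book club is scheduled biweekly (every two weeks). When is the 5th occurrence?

The 5th occurrence is 4 intervals after the first: 4 × 14 = 56 days after March 27, 2065.
March has 31 days — 4 days to the end of March leaves 52.
April has 30 days (22 left).
22 days into May → May 22, 2065.

May 22, 2065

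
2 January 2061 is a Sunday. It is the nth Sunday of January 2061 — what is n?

1st

Day 2 falls in week ⌈2/7⌉ of the month.
Days 1–7 hold the 1st Sunday, 8–14 the 2nd, 15–21 the 3rd, 22–28 the 4th, 29–31 the 5th.
2 is in the range for the 1st.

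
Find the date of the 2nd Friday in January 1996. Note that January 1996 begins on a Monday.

January 12, 1996

January 1996 begins on a Monday, so the first Friday is January 5 (4 days later).
The 2nd Friday is 1 weeks later: 5 + 7 = 12.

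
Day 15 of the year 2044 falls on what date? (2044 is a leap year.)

15 into January → January 15.

January 15, 2044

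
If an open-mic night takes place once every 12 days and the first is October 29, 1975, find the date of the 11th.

February 26, 1976

The 11th occurrence is 10 intervals after the first: 10 × 12 = 120 days after October 29, 1975.
October has 31 days — 2 days to the end of October leaves 118.
November has 30 days (88 left).
December has 31 days (57 left).
January has 31 days (26 left).
26 days into February → February 26, 1976.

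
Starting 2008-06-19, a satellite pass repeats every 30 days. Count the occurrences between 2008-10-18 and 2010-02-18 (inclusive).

16

Occurrences land 30·i days after 2008-06-19 for i = 0, 1, 2, …
2008-10-18 is 121 days after the start; 121 ÷ 30 = 4 remainder 1; since the remainder is 1, round up to i = 5. First occurrence in the window: #6 on 2008-11-16 (5×30 = 150 days in).
2010-02-18 is 609 days after the start; 609 ÷ 30 = 20 remainder 9. Last occurrence in the window: #21 on 2010-02-09.
Occurrences #6 through #21: 16 in total.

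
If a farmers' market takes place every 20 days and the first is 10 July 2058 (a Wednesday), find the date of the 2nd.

The 2nd occurrence is 1 interval after the first: 1 × 20 = 20 days after 10 July 2058.
20 days later is 30 July 2058.

30 July 2058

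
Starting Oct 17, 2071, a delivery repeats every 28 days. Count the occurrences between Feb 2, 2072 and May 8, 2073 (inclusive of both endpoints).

Occurrences land 28·i days after Oct 17, 2071 for i = 0, 1, 2, …
Feb 2, 2072 is 108 days after the start; 108 ÷ 28 = 3 remainder 24; since the remainder is 24, round up to i = 4. First occurrence in the window: #5 on Feb 6, 2072 (4×28 = 112 days in).
May 8, 2073 is 569 days after the start; 569 ÷ 28 = 20 remainder 9. Last occurrence in the window: #21 on Apr 29, 2073.
Occurrences #5 through #21: 17 in total.

17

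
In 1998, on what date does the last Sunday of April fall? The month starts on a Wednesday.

April 26, 1998

April 1998 begins on a Wednesday, so the first Sunday is April 5 (4 days later).
April 1998 has 30 days. Adding weeks: 5, 12, 19, 26 — the last one ≤ 30 is the 26th.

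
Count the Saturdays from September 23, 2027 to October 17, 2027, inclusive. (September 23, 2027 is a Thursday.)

September 23, 2027 is a Thursday; the first Saturday on or after it is September 25, 2027 (2 days later).
From September 25, 2027 to October 17, 2027: 5 + 17 = 22 days (rest of September, October).
22 ÷ 7 = 3 full weeks with remainder 1, so 3 more Saturdays after the first → 4.

4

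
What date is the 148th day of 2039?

Jan has 31 days (148 − 31 = 117 remain).
Feb has 28 days (117 − 28 = 89 remain).
Mar has 31 days (89 − 31 = 58 remain).
Apr has 30 days (58 − 30 = 28 remain).
28 into May → May 28.

May 28, 2039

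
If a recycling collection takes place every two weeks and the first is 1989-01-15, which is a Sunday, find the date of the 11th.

1989-06-04

The 11th occurrence is 10 intervals after the first: 10 × 14 = 140 days after 1989-01-15.
January has 31 days — 16 days to the end of January leaves 124.
February has 28 days (96 left).
March has 31 days (65 left).
April has 30 days (35 left).
May has 31 days (4 left).
4 days into June → 1989-06-04.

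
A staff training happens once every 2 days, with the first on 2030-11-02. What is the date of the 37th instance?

2031-01-13

The 37th occurrence is 36 intervals after the first: 36 × 2 = 72 days after 2030-11-02.
November has 30 days — 28 days to the end of November leaves 44.
December has 31 days (13 left).
13 days into January → 2031-01-13.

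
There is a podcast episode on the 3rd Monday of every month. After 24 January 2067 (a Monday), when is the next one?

21 February 2067

January 2067 starts on a Saturday; its first Monday is the 3rd, so the 3rd Monday is the 17th — 17 January 2067.
That is not after 24 January 2067, so look at February 2067.
February 2067 starts on a Tuesday; its first Monday is the 7th, so the 3rd Monday is the 21st — 21 February 2067.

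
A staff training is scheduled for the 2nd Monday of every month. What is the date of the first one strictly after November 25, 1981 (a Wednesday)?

December 14, 1981

November 1981 starts on a Sunday; its first Monday is the 2nd, so the 2nd Monday is the 9th — November 9, 1981.
That is not after November 25, 1981, so look at December 1981.
December 1981 starts on a Tuesday; its first Monday is the 7th, so the 2nd Monday is the 14th — December 14, 1981.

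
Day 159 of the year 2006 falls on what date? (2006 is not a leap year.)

January has 31 days (159 − 31 = 128 remain).
February has 28 days (128 − 28 = 100 remain).
March has 31 days (100 − 31 = 69 remain).
April has 30 days (69 − 30 = 39 remain).
May has 31 days (39 − 31 = 8 remain).
8 into June → June 8.

2006-06-08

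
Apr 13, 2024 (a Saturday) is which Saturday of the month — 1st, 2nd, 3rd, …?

2nd

Day 13 falls in week ⌈13/7⌉ of the month.
Days 1–7 hold the 1st Saturday, 8–14 the 2nd, 15–21 the 3rd, 22–28 the 4th, 29–31 the 5th.
13 is in the range for the 2nd.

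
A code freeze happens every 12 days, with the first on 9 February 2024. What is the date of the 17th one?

The 17th occurrence is 16 intervals after the first: 16 × 12 = 192 days after 9 February 2024.
February has 29 days — 20 days to the end of February leaves 172.
March has 31 days (141 left).
April has 30 days (111 left).
May has 31 days (80 left).
June has 30 days (50 left).
July has 31 days (19 left).
19 days into August → 19 August 2024.

19 August 2024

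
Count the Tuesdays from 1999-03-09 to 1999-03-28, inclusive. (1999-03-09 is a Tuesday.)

1999-03-09 is a Tuesday; the first Tuesday on or after it is 1999-03-09.
From 1999-03-09 to 1999-03-28 is 28 − 9 = 19 days.
19 ÷ 7 = 2 full weeks with remainder 5, so 2 more Tuesdays after the first → 3.

3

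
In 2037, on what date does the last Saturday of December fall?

The first Saturday of December 2037 is December 5.
December 2037 has 31 days. Adding weeks: 5, 12, 19, 26 — the last one ≤ 31 is the 26th.

26 December 2037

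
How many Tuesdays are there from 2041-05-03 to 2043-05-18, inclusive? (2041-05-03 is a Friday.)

2041-05-03 is a Friday; the first Tuesday on or after it is 2041-05-07 (4 days later).
From 2041-05-07 to 2043-05-18: 238 + 365 + 138 = 741 days (rest of 2041, 2042, to 2043-05-18 in 2043).
741 ÷ 7 = 105 full weeks with remainder 6, so 105 more Tuesdays after the first → 106.

106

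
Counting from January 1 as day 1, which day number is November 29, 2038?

Days in months before November: 31 + 28 + 31 + 30 + 31 + 30 + 31 + 31 + 30 + 31 = 304.
Plus 29 days into November → day 333.

333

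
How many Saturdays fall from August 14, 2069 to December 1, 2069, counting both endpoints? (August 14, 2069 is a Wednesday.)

August 14, 2069 is a Wednesday; the first Saturday on or after it is August 17, 2069 (3 days later).
From August 17, 2069 to December 1, 2069: 14 + 30 + 31 + 30 + 1 = 106 days (rest of August, September, October, November, December).
106 ÷ 7 = 15 full weeks with remainder 1, so 15 more Saturdays after the first → 16.

16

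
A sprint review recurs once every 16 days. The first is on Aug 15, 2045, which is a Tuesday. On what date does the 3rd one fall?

The 3rd occurrence is 2 intervals after the first: 2 × 16 = 32 days after Aug 15, 2045.
Aug has 31 days — 16 days to the end of Aug leaves 16.
16 days into Sep → Sep 16, 2045.

Sep 16, 2045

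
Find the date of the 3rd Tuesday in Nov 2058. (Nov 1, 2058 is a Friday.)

Nov 2058 begins on a Friday, so the first Tuesday is Nov 5 (4 days later).
The 3rd Tuesday is 2 weeks later: 5 + 14 = 19.

Nov 19, 2058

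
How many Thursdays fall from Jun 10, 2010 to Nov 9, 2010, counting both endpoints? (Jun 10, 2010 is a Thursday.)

22

Jun 10, 2010 is a Thursday; the first Thursday on or after it is Jun 10, 2010.
From Jun 10, 2010 to Nov 9, 2010: 20 + 31 + 31 + 30 + 31 + 9 = 152 days (rest of Jun, Jul, Aug, Sep, Oct, Nov).
152 ÷ 7 = 21 full weeks with remainder 5, so 21 more Thursdays after the first → 22.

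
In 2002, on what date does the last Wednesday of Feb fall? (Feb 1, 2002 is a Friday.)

Feb 2002 begins on a Friday, so the first Wednesday is Feb 6 (5 days later).
Feb 2002 has 28 days. Adding weeks: 6, 13, 20, 27 — the last one ≤ 28 is the 27th.

Feb 27, 2002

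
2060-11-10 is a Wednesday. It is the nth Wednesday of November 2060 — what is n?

2nd

Day 10 falls in week ⌈10/7⌉ of the month.
Days 1–7 hold the 1st Wednesday, 8–14 the 2nd, 15–21 the 3rd, 22–28 the 4th, 29–31 the 5th.
10 is in the range for the 2nd.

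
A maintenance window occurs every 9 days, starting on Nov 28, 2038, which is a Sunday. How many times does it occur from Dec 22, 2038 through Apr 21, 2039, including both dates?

Occurrences land 9·i days after Nov 28, 2038 for i = 0, 1, 2, …
Dec 22, 2038 is 24 days after the start; 24 ÷ 9 = 2 remainder 6; since the remainder is 6, round up to i = 3. First occurrence in the window: #4 on Dec 25, 2038 (3×9 = 27 days in).
Apr 21, 2039 is 144 days after the start; 144 ÷ 9 = 16 remainder 0. Last occurrence in the window: #17 on Apr 21, 2039.
Occurrences #4 through #17: 14 in total.

14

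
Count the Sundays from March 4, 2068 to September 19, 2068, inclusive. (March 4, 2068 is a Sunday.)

March 4, 2068 is a Sunday; the first Sunday on or after it is March 4, 2068.
From March 4, 2068 to September 19, 2068: 27 + 30 + 31 + 30 + 31 + 31 + 19 = 199 days (rest of March, April, May, June, July, August, September).
199 ÷ 7 = 28 full weeks with remainder 3, so 28 more Sundays after the first → 29.

29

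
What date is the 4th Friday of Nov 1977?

Nov 1977 begins on a Tuesday, so the first Friday is Nov 4 (3 days later).
The 4th Friday is 3 weeks later: 4 + 21 = 25.

Nov 25, 1977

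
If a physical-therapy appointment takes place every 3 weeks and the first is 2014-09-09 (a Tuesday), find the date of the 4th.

The 4th occurrence is 3 intervals after the first: 3 × 21 = 63 days after 2014-09-09.
September has 30 days — 21 days to the end of September leaves 42.
October has 31 days (11 left).
11 days into November → 2014-11-11.

2014-11-11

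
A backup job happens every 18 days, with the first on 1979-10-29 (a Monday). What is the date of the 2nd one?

1979-11-16

The 2nd occurrence is 1 interval after the first: 1 × 18 = 18 days after 1979-10-29.
October has 31 days — 2 days to the end of October leaves 16.
16 days into November → 1979-11-16.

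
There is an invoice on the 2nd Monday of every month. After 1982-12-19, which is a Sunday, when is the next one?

1983-01-10

December 1982 starts on a Wednesday; its first Monday is the 6th, so the 2nd Monday is the 13th — 1982-12-13.
That is not after 1982-12-19, so look at January 1983.
January 1983 starts on a Saturday; its first Monday is the 3rd, so the 2nd Monday is the 10th — 1983-01-10.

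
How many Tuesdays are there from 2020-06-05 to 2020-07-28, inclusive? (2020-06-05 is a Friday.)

8

2020-06-05 is a Friday; the first Tuesday on or after it is 2020-06-09 (4 days later).
From 2020-06-09 to 2020-07-28: 21 + 28 = 49 days (rest of June, July).
49 ÷ 7 = 7 full weeks with remainder 0, so 7 more Tuesdays after the first → 8.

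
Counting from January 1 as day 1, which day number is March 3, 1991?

Days in months before March: 31 + 28 = 59.
Plus 3 days into March → day 62.

62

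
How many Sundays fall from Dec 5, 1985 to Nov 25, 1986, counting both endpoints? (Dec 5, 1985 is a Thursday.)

Dec 5, 1985 is a Thursday; the first Sunday on or after it is Dec 8, 1985 (3 days later).
From Dec 8, 1985 to Nov 25, 1986: 23 + 329 = 352 days (rest of 1985, to Nov 25, 1986 in 1986).
352 ÷ 7 = 50 full weeks with remainder 2, so 50 more Sundays after the first → 51.

51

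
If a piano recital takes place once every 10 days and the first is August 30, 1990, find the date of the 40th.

September 24, 1991

The 40th occurrence is 39 intervals after the first: 39 × 10 = 390 days after August 30, 1990.
August has 31 days — 1 day to the end of August leaves 389.
September has 30 days (359 left).
October has 31 days (328 left).
November has 30 days (298 left).
December has 31 days (267 left).
January has 31 days (236 left).
February has 28 days (208 left).
March has 31 days (177 left).
April has 30 days (147 left).
May has 31 days (116 left).
June has 30 days (86 left).
July has 31 days (55 left).
August has 31 days (24 left).
24 days into September → September 24, 1991.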